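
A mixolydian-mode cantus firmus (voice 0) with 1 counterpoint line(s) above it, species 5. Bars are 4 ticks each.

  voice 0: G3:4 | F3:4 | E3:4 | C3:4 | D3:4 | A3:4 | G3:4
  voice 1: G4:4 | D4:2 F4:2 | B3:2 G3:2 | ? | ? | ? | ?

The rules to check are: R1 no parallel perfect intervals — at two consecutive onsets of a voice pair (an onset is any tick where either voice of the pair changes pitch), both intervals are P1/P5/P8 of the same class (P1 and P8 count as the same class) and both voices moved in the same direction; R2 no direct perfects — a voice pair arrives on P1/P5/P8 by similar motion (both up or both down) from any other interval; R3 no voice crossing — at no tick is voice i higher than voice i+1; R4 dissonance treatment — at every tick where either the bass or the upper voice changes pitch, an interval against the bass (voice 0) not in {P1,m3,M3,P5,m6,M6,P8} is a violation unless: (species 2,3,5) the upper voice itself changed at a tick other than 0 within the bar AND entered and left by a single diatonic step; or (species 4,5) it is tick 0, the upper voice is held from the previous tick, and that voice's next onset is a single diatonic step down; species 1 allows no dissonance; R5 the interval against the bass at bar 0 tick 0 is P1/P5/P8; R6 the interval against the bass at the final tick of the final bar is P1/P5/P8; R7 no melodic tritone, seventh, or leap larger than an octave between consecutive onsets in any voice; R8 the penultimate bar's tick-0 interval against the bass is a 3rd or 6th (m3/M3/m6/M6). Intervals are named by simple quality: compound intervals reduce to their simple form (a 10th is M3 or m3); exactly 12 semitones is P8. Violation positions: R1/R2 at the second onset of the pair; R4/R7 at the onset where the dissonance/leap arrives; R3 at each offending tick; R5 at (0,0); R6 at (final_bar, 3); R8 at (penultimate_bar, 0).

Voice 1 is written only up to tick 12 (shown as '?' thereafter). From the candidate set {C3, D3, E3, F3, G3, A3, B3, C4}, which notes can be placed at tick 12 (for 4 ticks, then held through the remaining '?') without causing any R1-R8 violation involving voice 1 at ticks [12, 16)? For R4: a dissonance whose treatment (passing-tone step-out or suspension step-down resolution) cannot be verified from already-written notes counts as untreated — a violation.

C3: violates R2
D3: violates R4
E3: legal
F3: violates R4
G3: legal
A3: legal
B3: violates R4
C4: legal

{A3, C4, E3, G3}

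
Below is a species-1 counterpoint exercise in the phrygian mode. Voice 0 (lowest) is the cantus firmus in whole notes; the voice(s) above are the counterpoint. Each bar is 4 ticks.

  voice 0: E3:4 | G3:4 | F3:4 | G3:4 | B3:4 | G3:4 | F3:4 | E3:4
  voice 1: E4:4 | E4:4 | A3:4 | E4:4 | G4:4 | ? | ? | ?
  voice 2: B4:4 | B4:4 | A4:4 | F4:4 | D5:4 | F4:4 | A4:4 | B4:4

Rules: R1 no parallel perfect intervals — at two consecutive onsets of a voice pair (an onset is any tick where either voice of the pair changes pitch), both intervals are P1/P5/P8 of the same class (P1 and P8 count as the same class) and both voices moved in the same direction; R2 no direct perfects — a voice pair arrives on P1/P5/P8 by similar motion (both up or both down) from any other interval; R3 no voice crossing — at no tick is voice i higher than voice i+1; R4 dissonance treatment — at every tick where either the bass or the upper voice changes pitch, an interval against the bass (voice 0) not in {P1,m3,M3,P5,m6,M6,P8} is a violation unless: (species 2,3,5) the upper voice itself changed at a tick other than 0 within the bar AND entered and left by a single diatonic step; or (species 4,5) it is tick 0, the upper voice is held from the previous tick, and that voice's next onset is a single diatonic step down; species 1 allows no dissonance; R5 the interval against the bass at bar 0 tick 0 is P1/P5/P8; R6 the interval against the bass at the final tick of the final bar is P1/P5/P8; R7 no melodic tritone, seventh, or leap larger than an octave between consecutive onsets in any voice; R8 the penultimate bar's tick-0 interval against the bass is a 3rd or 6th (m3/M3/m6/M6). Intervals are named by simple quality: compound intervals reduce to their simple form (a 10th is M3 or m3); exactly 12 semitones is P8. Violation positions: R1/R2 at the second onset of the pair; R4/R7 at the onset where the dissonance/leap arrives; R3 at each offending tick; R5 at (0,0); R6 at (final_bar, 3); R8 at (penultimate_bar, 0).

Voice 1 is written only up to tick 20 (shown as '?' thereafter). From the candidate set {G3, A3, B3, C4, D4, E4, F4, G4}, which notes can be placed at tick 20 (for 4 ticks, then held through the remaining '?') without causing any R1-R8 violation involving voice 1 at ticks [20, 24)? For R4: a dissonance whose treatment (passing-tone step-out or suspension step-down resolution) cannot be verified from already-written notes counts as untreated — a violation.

{B3, E4}

G3: violates R2
A3: violates R4,R7
B3: legal
C4: violates R4
D4: violates R2
E4: legal
F4: violates R2,R4
G4: violates R3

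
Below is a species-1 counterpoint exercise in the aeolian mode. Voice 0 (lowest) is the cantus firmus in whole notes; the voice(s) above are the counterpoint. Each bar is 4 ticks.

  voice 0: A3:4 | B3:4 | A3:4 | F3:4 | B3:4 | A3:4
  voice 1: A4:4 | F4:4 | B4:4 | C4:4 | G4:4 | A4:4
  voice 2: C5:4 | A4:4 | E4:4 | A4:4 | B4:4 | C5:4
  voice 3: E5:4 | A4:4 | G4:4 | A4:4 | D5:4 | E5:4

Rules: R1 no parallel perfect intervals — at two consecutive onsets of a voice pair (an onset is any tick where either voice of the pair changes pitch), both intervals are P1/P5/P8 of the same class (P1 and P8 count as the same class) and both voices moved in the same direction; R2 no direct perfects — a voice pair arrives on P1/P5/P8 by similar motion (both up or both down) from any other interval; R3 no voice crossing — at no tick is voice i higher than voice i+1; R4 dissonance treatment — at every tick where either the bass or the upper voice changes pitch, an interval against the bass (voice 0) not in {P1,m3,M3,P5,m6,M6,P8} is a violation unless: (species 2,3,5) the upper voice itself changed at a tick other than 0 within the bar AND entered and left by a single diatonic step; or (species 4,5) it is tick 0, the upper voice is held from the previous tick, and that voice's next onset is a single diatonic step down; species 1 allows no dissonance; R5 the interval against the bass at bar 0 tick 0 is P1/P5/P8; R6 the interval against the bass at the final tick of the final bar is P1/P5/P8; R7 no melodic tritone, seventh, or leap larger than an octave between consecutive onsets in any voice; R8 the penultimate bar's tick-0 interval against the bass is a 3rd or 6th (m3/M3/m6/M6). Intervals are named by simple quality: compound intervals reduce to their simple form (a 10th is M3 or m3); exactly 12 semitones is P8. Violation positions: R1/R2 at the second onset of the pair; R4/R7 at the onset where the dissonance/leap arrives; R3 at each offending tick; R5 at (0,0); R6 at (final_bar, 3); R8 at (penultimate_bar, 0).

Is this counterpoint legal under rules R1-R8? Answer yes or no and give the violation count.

bar 0: v0=A3 v1=A4 v2=C5 v3=E5 (P5)
bar 1: v0=B3 v1=F4 v2=A4 v3=A4 (m7)
bar 2: v0=A3 v1=B4 v2=E4 v3=G4 (m7)
bar 3: v0=F3 v1=C4 v2=A4 v3=A4 (M3)
bar 4: v0=B3 v1=G4 v2=B4 v3=D5 (m3)
bar 5: v0=A3 v1=A4 v2=C5 v3=E5 (P5)
  R5 @ bar0.0: opens on m3
  R2 @ bar1.0: C5/E5 M3 -> A4/A4 P1 similar
  R4 @ bar1.0: B3/F4 TT untreated
  R4 @ bar1.0: B3/A4 m7 untreated
  R4 @ bar1.0: B3/A4 m7 untreated
  R2 @ bar2.0: B3/A4 m7 -> A3/E4 P5 similar
  R3 @ bar2.0: B4 above E4
  R4 @ bar2.0: A3/B4 M2 untreated
  R4 @ bar2.0: A3/G4 m7 untreated
  R7 @ bar2.0: F4->B4 leap 6st
  R3 @ bar2.1: B4 above E4
  R3 @ bar2.2: B4 above E4
  R3 @ bar2.3: B4 above E4
  R2 @ bar3.0: A3/B4 M2 -> F3/C4 P5 similar
  R2 @ bar3.0: E4/G4 m3 -> A4/A4 P1 similar
  R7 @ bar3.0: B4->C4 leap 11st
  R2 @ bar4.0: F3/A4 M3 -> B3/B4 P8 similar
  R2 @ bar4.0: C4/A4 M6 -> G4/D5 P5 similar
  R7 @ bar4.0: F3->B3 leap 6st
  R8 @ bar4.0: penult P8 not 3rd/6th
  R1 @ bar5.0: G4/D5 P5 -> A4/E5 P5 similar
  R6 @ bar5.3: closes on m3

No (22 violations)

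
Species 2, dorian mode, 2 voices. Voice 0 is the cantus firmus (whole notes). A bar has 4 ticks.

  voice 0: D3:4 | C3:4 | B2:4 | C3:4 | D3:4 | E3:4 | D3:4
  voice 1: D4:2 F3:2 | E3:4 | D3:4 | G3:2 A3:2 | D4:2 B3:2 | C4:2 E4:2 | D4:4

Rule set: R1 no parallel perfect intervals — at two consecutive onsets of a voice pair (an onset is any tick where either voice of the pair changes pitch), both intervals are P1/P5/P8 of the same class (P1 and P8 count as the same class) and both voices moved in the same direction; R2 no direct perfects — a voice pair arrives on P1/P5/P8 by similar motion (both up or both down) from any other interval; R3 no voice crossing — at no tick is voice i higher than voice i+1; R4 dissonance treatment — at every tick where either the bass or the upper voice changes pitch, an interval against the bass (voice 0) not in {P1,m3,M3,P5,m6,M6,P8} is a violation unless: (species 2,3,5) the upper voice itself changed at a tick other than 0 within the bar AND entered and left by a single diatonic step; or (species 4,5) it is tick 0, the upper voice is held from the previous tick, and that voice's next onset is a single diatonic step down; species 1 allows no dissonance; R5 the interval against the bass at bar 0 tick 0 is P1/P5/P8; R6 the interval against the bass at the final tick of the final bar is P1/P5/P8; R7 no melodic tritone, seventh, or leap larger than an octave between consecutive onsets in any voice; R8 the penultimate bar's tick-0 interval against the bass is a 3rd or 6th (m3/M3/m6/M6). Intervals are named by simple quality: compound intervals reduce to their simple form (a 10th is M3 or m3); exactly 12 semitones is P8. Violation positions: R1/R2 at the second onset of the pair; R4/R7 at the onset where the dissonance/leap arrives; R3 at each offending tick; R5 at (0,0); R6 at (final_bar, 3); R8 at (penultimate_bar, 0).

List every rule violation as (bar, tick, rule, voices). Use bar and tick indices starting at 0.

(3, 0, R2, (0, 1))
(4, 0, R2, (0, 1))
(6, 0, R1, (0, 1))

bar 0: v0=D3 v1=D4 downbeat P8
bar 1: v0=C3 v1=E3 downbeat M3
bar 2: v0=B2 v1=D3 downbeat m3
bar 3: v0=C3 v1=G3 downbeat P5
bar 4: v0=D3 v1=D4 downbeat P8
bar 5: v0=E3 v1=C4 downbeat m6
bar 6: v0=D3 v1=D4 downbeat P8
  -> R2 @ bar 3 tick 0 v(0, 1): B2/D3 m3 -> C3/G3 P5 similar
  -> R2 @ bar 4 tick 0 v(0, 1): C3/A3 M6 -> D3/D4 P8 similar
  -> R1 @ bar 6 tick 0 v(0, 1): E3/E4 P8 -> D3/D4 P8 similar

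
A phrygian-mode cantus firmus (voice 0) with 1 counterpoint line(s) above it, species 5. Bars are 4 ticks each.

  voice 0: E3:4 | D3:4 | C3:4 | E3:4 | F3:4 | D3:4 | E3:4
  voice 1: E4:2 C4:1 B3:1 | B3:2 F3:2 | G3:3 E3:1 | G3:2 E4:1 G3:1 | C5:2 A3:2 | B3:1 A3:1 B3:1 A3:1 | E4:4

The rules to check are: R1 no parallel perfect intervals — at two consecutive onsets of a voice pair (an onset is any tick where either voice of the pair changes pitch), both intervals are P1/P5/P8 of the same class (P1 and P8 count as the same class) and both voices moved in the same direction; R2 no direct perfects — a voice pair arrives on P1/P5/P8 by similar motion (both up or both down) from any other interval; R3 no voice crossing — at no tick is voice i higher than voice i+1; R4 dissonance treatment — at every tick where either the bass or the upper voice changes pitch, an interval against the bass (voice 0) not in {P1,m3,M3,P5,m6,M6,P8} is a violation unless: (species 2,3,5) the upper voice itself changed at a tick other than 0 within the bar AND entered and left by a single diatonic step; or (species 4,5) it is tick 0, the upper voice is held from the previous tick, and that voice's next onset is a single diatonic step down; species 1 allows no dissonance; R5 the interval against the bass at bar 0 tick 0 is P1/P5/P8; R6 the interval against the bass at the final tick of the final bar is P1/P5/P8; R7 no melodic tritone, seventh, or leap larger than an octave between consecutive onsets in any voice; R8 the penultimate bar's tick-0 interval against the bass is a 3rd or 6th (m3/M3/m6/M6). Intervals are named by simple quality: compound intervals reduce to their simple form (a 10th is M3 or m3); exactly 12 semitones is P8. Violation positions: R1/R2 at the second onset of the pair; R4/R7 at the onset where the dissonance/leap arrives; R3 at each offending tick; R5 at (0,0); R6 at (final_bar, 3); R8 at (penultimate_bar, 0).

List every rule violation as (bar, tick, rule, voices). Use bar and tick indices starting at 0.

(1, 2, R7, (1,))
(4, 0, R2, (0, 1))
(4, 0, R7, (1,))
(4, 2, R7, (1,))
(6, 0, R2, (0, 1))

bar 0: v0=E3 v1=E4 downbeat P8
bar 1: v0=D3 v1=B3 downbeat M6
bar 2: v0=C3 v1=G3 downbeat P5
bar 3: v0=E3 v1=G3 downbeat m3
bar 4: v0=F3 v1=C5 downbeat P5
bar 5: v0=D3 v1=B3 downbeat M6
bar 6: v0=E3 v1=E4 downbeat P8
  -> R7 @ bar 1 tick 2 v(1,): B3->F3 leap 6st
  -> R2 @ bar 4 tick 0 v(0, 1): E3/G3 m3 -> F3/C5 P5 similar
  -> R7 @ bar 4 tick 0 v(1,): G3->C5 leap 17st
  -> R7 @ bar 4 tick 2 v(1,): C5->A3 leap 15st
  -> R2 @ bar 6 tick 0 v(0, 1): D3/A3 P5 -> E3/E4 P8 similar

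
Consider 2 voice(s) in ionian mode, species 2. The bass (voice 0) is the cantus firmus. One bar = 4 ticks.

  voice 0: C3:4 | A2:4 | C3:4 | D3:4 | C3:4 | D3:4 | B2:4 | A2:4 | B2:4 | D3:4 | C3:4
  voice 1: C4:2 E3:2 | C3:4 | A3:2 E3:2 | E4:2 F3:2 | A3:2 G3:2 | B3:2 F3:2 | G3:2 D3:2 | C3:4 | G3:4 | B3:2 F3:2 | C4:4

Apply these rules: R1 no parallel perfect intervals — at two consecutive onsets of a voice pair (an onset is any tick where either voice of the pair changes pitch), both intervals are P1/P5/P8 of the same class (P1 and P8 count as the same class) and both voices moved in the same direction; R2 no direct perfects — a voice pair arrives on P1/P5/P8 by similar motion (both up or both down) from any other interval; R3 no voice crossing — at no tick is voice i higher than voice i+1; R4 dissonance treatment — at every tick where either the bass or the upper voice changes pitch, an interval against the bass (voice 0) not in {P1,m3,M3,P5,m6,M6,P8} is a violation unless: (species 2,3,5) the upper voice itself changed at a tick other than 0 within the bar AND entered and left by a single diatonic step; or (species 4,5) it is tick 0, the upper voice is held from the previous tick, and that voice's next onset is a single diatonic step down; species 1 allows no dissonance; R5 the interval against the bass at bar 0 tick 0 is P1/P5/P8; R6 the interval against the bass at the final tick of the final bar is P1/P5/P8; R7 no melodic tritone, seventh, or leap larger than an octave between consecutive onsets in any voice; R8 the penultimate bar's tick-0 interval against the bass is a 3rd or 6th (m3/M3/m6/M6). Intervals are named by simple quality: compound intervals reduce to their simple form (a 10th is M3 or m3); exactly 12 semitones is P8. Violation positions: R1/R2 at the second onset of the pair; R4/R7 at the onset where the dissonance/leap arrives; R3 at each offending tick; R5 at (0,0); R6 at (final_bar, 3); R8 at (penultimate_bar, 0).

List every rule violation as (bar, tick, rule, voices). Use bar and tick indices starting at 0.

bar 0: v0=C3 v1=C4 downbeat P8
bar 1: v0=A2 v1=C3 downbeat m3
bar 2: v0=C3 v1=A3 downbeat M6
bar 3: v0=D3 v1=E4 downbeat M2
bar 4: v0=C3 v1=A3 downbeat M6
bar 5: v0=D3 v1=B3 downbeat M6
bar 6: v0=B2 v1=G3 downbeat m6
bar 7: v0=A2 v1=C3 downbeat m3
bar 8: v0=B2 v1=G3 downbeat m6
bar 9: v0=D3 v1=B3 downbeat M6
bar 10: v0=C3 v1=C4 downbeat P8
  -> R4 @ bar 3 tick 0 v(0, 1): D3/E4 M2 untreated
  -> R7 @ bar 3 tick 2 v(1,): E4->F3 leap 11st
  -> R7 @ bar 5 tick 2 v(1,): B3->F3 leap 6st
  -> R7 @ bar 9 tick 2 v(1,): B3->F3 leap 6st

(3, 0, R4, (0, 1))
(3, 2, R7, (1,))
(5, 2, R7, (1,))
(9, 2, R7, (1,))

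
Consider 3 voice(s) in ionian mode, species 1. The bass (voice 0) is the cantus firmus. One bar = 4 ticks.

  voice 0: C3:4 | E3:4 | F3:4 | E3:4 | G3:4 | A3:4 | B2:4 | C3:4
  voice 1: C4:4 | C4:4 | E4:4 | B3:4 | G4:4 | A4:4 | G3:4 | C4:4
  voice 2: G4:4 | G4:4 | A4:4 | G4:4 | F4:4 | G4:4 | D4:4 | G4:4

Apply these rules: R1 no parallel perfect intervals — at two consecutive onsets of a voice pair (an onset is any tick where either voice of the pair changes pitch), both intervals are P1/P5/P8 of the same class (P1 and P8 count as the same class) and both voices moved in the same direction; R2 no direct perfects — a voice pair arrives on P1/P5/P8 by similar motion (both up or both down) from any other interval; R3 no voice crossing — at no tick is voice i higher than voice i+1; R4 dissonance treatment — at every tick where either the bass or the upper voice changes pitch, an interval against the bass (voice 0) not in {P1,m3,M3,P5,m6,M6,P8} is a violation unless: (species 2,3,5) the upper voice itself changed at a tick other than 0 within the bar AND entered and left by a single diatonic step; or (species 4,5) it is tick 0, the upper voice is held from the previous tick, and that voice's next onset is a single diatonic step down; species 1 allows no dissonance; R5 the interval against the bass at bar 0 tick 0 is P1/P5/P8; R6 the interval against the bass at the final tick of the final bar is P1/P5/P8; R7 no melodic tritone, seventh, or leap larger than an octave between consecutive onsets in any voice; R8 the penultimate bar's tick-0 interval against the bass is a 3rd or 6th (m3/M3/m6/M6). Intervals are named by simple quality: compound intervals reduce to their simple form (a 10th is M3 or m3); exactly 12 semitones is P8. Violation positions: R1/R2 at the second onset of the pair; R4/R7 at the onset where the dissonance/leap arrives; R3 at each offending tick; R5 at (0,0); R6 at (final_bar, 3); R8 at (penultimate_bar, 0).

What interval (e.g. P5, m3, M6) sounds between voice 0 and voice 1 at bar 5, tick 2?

voice 0=A3 voice 1=A4 -> P8

P8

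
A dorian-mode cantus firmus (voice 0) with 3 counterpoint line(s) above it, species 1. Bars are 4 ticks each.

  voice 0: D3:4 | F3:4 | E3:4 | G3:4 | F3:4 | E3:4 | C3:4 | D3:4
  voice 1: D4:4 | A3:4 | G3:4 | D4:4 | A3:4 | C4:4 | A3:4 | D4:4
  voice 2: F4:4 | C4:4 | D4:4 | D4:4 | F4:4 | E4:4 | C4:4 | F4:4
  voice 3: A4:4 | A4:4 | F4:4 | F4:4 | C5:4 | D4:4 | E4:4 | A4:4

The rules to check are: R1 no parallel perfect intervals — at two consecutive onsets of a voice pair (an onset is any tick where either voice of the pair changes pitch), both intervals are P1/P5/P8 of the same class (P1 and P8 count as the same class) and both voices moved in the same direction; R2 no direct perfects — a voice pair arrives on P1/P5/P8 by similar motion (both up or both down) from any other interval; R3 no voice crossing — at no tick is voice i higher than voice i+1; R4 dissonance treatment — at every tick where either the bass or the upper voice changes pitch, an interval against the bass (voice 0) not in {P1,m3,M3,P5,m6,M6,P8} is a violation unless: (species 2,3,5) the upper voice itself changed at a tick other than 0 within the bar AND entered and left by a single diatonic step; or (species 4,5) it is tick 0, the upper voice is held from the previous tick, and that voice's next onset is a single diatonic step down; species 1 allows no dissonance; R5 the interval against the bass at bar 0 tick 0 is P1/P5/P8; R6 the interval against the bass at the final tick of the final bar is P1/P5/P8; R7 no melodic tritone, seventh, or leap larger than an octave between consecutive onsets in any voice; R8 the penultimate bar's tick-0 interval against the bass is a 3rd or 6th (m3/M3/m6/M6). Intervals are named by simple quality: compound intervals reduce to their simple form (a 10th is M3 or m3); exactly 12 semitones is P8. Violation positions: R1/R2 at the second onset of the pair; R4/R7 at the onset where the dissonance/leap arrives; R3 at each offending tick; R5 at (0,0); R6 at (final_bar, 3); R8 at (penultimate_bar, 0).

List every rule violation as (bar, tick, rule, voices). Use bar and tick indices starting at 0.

bar 0: v0=D3 v1=D4 v2=F4 v3=A4 downbeat P5
bar 1: v0=F3 v1=A3 v2=C4 v3=A4 downbeat M3
bar 2: v0=E3 v1=G3 v2=D4 v3=F4 downbeat m2
bar 3: v0=G3 v1=D4 v2=D4 v3=F4 downbeat m7
bar 4: v0=F3 v1=A3 v2=F4 v3=C5 downbeat P5
bar 5: v0=E3 v1=C4 v2=E4 v3=D4 downbeat m7
bar 6: v0=C3 v1=A3 v2=C4 v3=E4 downbeat M3
bar 7: v0=D3 v1=D4 v2=F4 v3=A4 downbeat P5
  -> R5 @ bar 0 tick 0 v(0, 2): opens on m3
  -> R4 @ bar 2 tick 0 v(0, 2): E3/D4 m7 untreated
  -> R4 @ bar 2 tick 0 v(0, 3): E3/F4 m2 untreated
  -> R2 @ bar 3 tick 0 v(0, 1): E3/G3 m3 -> G3/D4 P5 similar
  -> R4 @ bar 3 tick 0 v(0, 3): G3/F4 m7 untreated
  -> R2 @ bar 4 tick 0 v(2, 3): D4/F4 m3 -> F4/C5 P5 similar
  -> R1 @ bar 5 tick 0 v(0, 2): F3/F4 P8 -> E3/E4 P8 similar
  -> R3 @ bar 5 tick 0 v(2, 3): E4 above D4
  -> R4 @ bar 5 tick 0 v(0, 3): E3/D4 m7 untreated
  -> R7 @ bar 5 tick 0 v(3,): C5->D4 leap 10st
  -> R3 @ bar 5 tick 1 v(2, 3): E4 above D4
  -> R3 @ bar 5 tick 2 v(2, 3): E4 above D4
  -> R3 @ bar 5 tick 3 v(2, 3): E4 above D4
  -> R1 @ bar 6 tick 0 v(0, 2): E3/E4 P8 -> C3/C4 P8 similar
  -> R8 @ bar 6 tick 0 v(0, 2): penult P8 not 3rd/6th
  -> R1 @ bar 7 tick 0 v(1, 3): A3/E4 P5 -> D4/A4 P5 similar
  -> R2 @ bar 7 tick 0 v(0, 1): C3/A3 M6 -> D3/D4 P8 similar
  -> R2 @ bar 7 tick 0 v(0, 3): C3/E4 M3 -> D3/A4 P5 similar
  -> R6 @ bar 7 tick 3 v(0, 2): closes on m3

(0, 0, R5, (0, 2))
(2, 0, R4, (0, 2))
(2, 0, R4, (0, 3))
(3, 0, R2, (0, 1))
(3, 0, R4, (0, 3))
(4, 0, R2, (2, 3))
(5, 0, R1, (0, 2))
(5, 0, R3, (2, 3))
(5, 0, R4, (0, 3))
(5, 0, R7, (3,))
(5, 1, R3, (2, 3))
(5, 2, R3, (2, 3))
(5, 3, R3, (2, 3))
(6, 0, R1, (0, 2))
(6, 0, R8, (0, 2))
(7, 0, R1, (1, 3))
(7, 0, R2, (0, 1))
(7, 0, R2, (0, 3))
(7, 3, R6, (0, 2))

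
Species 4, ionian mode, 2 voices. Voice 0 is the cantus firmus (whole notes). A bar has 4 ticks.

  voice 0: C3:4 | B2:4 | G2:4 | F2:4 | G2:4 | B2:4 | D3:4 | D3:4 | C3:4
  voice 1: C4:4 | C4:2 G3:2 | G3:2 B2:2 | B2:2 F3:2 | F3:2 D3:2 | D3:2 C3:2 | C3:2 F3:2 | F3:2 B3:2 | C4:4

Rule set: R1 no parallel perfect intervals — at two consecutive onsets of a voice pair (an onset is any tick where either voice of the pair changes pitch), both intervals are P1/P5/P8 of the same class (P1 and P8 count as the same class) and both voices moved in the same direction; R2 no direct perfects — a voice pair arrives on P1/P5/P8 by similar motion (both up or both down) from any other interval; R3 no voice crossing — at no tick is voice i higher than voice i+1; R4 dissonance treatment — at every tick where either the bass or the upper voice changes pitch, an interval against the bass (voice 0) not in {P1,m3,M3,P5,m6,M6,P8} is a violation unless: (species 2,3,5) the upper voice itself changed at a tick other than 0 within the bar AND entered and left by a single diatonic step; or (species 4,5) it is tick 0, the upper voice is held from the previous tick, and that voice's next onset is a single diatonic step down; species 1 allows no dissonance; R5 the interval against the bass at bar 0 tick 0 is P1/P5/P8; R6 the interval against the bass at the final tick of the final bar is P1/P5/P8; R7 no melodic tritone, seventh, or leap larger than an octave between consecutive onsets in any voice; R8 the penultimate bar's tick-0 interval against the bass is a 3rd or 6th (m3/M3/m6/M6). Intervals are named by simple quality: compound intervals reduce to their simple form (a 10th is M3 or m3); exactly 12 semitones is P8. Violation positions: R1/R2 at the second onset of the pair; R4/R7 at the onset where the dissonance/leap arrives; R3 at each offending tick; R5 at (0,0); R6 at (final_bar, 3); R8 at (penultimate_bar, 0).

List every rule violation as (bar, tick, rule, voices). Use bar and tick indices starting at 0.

(1, 0, R4, (0, 1))
(3, 0, R4, (0, 1))
(3, 2, R7, (1,))
(4, 0, R4, (0, 1))
(5, 2, R4, (0, 1))
(6, 0, R3, (0, 1))
(6, 0, R4, (0, 1))
(6, 1, R3, (0, 1))
(7, 2, R7, (1,))

bar 0: v0=C3 v1=C4 downbeat P8
bar 1: v0=B2 v1=C4 downbeat m2
bar 2: v0=G2 v1=G3 downbeat P8
bar 3: v0=F2 v1=B2 downbeat TT
bar 4: v0=G2 v1=F3 downbeat m7
bar 5: v0=B2 v1=D3 downbeat m3
bar 6: v0=D3 v1=C3 downbeat M2
bar 7: v0=D3 v1=F3 downbeat m3
bar 8: v0=C3 v1=C4 downbeat P8
  -> R4 @ bar 1 tick 0 v(0, 1): B2/C4 m2 untreated
  -> R4 @ bar 3 tick 0 v(0, 1): F2/B2 TT untreated
  -> R7 @ bar 3 tick 2 v(1,): B2->F3 leap 6st
  -> R4 @ bar 4 tick 0 v(0, 1): G2/F3 m7 untreated
  -> R4 @ bar 5 tick 2 v(0, 1): B2/C3 m2 untreated
  -> R3 @ bar 6 tick 0 v(0, 1): D3 above C3
  -> R4 @ bar 6 tick 0 v(0, 1): D3/C3 M2 untreated
  -> R3 @ bar 6 tick 1 v(0, 1): D3 above C3
  -> R7 @ bar 7 tick 2 v(1,): F3->B3 leap 6st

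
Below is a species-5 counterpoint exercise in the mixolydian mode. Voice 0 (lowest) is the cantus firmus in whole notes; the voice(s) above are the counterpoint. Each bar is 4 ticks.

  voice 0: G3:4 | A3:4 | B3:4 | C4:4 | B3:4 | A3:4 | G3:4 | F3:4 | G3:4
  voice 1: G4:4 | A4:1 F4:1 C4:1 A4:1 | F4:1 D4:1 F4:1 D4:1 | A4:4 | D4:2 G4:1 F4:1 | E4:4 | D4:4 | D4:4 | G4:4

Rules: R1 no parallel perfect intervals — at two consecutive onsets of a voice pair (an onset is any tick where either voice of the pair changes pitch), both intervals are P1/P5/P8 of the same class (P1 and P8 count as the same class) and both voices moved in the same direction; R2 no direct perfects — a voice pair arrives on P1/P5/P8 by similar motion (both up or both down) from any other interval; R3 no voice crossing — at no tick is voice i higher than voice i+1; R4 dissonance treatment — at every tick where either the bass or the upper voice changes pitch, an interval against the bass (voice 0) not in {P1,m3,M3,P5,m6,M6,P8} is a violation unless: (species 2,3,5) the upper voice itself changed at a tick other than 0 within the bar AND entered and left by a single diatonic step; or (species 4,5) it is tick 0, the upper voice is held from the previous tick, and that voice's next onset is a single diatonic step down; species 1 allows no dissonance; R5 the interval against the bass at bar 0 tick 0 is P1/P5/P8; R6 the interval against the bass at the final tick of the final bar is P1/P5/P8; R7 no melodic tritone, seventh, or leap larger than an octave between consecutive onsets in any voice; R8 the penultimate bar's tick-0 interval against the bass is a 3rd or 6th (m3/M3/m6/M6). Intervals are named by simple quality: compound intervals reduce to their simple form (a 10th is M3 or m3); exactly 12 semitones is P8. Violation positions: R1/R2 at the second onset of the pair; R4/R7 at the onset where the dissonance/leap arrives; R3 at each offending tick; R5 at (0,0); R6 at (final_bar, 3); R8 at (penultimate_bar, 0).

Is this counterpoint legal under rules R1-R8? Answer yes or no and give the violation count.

bar 0: v0=G3 v1=G4 (P8)
bar 1: v0=A3 v1=A4 (P8)
bar 2: v0=B3 v1=F4 (TT)
bar 3: v0=C4 v1=A4 (M6)
bar 4: v0=B3 v1=D4 (m3)
bar 5: v0=A3 v1=E4 (P5)
bar 6: v0=G3 v1=D4 (P5)
bar 7: v0=F3 v1=D4 (M6)
bar 8: v0=G3 v1=G4 (P8)
  R1 @ bar1.0: G3/G4 P8 -> A3/A4 P8 similar
  R4 @ bar2.0: B3/F4 TT untreated
  R4 @ bar2.2: B3/F4 TT untreated
  R2 @ bar5.0: B3/F4 TT -> A3/E4 P5 similar
  R1 @ bar6.0: A3/E4 P5 -> G3/D4 P5 similar
  R2 @ bar8.0: F3/D4 M6 -> G3/G4 P8 similar

No (6 violations)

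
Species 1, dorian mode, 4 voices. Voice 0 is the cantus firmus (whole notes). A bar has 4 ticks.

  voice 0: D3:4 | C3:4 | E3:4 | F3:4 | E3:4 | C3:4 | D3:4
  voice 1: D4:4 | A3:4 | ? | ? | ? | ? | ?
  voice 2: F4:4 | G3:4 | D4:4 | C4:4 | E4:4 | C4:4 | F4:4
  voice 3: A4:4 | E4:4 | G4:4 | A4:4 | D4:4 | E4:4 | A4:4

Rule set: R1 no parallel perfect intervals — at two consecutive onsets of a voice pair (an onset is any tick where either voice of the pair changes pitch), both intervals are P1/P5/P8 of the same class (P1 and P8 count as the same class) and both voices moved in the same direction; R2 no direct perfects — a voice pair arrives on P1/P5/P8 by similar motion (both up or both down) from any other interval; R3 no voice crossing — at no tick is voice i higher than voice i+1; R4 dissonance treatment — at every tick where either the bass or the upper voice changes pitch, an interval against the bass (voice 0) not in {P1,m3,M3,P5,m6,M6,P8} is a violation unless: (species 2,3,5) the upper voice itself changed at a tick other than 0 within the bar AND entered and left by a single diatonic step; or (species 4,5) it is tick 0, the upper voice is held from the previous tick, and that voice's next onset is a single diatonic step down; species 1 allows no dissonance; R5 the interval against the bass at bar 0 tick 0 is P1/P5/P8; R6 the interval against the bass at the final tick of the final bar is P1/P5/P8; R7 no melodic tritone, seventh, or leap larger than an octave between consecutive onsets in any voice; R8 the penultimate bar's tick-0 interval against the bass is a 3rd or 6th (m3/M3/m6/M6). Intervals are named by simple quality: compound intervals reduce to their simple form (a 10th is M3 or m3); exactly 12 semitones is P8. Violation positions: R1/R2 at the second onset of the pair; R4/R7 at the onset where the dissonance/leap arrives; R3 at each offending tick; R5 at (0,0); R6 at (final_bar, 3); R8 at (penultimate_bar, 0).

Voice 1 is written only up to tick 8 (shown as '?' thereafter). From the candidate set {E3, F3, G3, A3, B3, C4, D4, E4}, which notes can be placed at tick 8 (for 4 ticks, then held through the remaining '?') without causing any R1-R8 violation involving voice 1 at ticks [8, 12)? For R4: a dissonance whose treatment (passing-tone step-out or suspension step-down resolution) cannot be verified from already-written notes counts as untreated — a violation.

E3: legal
F3: violates R4
G3: legal
A3: violates R4
B3: violates R2
C4: violates R1
D4: violates R2,R4
E4: violates R2,R3

{E3, G3}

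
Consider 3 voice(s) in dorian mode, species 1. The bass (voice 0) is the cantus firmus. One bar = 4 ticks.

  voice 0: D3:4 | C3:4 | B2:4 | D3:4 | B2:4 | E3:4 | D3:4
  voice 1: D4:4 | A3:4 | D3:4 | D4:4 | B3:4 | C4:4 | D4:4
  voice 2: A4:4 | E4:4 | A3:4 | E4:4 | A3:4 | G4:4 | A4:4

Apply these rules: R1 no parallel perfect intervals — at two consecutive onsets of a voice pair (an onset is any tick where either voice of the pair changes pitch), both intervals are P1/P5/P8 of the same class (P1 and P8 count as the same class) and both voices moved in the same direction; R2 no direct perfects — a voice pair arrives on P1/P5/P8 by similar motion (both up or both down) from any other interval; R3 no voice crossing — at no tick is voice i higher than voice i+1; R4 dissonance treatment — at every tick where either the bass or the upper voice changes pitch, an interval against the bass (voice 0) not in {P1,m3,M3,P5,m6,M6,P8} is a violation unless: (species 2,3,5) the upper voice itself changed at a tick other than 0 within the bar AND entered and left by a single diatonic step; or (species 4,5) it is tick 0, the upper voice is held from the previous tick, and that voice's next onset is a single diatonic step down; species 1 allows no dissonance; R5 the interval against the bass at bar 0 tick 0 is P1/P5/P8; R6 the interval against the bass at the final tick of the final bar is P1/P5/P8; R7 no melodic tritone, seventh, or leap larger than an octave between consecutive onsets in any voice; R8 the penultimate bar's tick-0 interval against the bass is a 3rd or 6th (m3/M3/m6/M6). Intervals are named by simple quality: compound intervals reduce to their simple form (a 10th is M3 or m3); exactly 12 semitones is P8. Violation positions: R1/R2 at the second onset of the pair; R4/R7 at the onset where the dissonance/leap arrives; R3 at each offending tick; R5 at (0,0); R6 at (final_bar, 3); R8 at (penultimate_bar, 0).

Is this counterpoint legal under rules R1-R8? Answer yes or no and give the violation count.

No (14 violations)

bar 0: v0=D3 v1=D4 v2=A4 (P5)
bar 1: v0=C3 v1=A3 v2=E4 (M3)
bar 2: v0=B2 v1=D3 v2=A3 (m7)
bar 3: v0=D3 v1=D4 v2=E4 (M2)
bar 4: v0=B2 v1=B3 v2=A3 (m7)
bar 5: v0=E3 v1=C4 v2=G4 (m3)
bar 6: v0=D3 v1=D4 v2=A4 (P5)
  R1 @ bar1.0: D4/A4 P5 -> A3/E4 P5 similar
  R1 @ bar2.0: A3/E4 P5 -> D3/A3 P5 similar
  R4 @ bar2.0: B2/A3 m7 untreated
  R2 @ bar3.0: B2/D3 m3 -> D3/D4 P8 similar
  R4 @ bar3.0: D3/E4 M2 untreated
  R1 @ bar4.0: D3/D4 P8 -> B2/B3 P8 similar
  R3 @ bar4.0: B3 above A3
  R4 @ bar4.0: B2/A3 m7 untreated
  R3 @ bar4.1: B3 above A3
  R3 @ bar4.2: B3 above A3
  R3 @ bar4.3: B3 above A3
  R2 @ bar5.0: B3/A3 M2 -> C4/G4 P5 similar
  R7 @ bar5.0: A3->G4 leap 10st
  R1 @ bar6.0: C4/G4 P5 -> D4/A4 P5 similar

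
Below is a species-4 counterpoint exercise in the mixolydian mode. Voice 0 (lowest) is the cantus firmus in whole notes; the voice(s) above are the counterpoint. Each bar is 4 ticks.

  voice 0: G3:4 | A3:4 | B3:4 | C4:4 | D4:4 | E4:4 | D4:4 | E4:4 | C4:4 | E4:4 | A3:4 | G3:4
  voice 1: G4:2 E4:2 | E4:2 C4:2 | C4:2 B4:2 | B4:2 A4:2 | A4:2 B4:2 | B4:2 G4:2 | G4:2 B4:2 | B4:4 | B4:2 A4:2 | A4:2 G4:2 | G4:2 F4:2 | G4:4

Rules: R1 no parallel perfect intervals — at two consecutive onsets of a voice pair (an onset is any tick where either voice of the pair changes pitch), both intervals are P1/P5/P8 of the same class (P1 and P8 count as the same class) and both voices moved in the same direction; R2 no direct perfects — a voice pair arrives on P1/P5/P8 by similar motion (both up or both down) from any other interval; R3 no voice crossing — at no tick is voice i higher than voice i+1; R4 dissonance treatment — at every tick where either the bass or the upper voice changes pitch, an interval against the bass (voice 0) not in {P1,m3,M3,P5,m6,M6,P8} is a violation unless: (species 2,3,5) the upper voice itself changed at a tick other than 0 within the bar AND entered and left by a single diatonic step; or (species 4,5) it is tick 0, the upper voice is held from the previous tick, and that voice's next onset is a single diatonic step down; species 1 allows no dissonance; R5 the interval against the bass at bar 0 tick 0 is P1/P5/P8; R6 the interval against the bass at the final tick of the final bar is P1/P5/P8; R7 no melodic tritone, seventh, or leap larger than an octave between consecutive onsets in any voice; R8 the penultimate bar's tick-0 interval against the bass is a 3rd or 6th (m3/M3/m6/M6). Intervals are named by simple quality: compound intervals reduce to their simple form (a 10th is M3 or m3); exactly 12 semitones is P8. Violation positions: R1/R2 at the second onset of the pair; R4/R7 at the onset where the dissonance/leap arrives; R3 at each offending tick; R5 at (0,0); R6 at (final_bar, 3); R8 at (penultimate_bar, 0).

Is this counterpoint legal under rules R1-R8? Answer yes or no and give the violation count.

bar 0: v0=G3 v1=G4 (P8)
bar 1: v0=A3 v1=E4 (P5)
bar 2: v0=B3 v1=C4 (m2)
bar 3: v0=C4 v1=B4 (M7)
bar 4: v0=D4 v1=A4 (P5)
bar 5: v0=E4 v1=B4 (P5)
bar 6: v0=D4 v1=G4 (P4)
bar 7: v0=E4 v1=B4 (P5)
bar 8: v0=C4 v1=B4 (M7)
bar 9: v0=E4 v1=A4 (P4)
bar 10: v0=A3 v1=G4 (m7)
bar 11: v0=G3 v1=G4 (P8)
  R4 @ bar2.0: B3/C4 m2 untreated
  R7 @ bar2.2: C4->B4 leap 11st
  R4 @ bar6.0: D4/G4 P4 untreated
  R8 @ bar10.0: penult m7 not 3rd/6th

No (4 violations)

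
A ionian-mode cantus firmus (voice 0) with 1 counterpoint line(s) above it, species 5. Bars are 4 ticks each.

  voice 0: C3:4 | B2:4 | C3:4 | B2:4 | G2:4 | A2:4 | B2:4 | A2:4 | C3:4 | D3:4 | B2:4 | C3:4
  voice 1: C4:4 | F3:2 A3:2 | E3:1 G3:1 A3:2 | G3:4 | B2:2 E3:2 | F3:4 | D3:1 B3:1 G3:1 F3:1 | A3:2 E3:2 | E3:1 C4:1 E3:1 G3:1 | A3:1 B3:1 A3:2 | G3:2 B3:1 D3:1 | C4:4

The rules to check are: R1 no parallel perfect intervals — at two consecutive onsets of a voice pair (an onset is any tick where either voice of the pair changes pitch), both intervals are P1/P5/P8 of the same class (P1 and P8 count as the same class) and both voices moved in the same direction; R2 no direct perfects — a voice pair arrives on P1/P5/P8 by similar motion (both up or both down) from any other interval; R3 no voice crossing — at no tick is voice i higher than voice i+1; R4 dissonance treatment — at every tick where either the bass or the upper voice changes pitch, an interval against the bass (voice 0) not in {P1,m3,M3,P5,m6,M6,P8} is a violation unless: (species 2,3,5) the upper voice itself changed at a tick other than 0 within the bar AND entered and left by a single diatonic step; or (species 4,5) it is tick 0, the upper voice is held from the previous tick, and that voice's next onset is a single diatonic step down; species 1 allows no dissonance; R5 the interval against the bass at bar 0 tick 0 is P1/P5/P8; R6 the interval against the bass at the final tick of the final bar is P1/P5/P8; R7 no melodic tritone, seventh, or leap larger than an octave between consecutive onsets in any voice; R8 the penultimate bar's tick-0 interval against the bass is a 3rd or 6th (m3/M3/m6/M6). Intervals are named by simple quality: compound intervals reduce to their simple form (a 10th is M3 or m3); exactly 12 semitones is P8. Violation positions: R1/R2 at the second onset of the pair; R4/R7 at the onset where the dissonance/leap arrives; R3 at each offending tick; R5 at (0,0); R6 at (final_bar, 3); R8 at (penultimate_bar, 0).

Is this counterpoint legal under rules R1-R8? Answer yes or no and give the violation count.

bar 0: v0=C3 v1=C4 (P8)
bar 1: v0=B2 v1=F3 (TT)
bar 2: v0=C3 v1=E3 (M3)
bar 3: v0=B2 v1=G3 (m6)
bar 4: v0=G2 v1=B2 (M3)
bar 5: v0=A2 v1=F3 (m6)
bar 6: v0=B2 v1=D3 (m3)
bar 7: v0=A2 v1=A3 (P8)
bar 8: v0=C3 v1=E3 (M3)
bar 9: v0=D3 v1=A3 (P5)
bar 10: v0=B2 v1=G3 (m6)
bar 11: v0=C3 v1=C4 (P8)
  R4 @ bar1.0: B2/F3 TT untreated
  R4 @ bar1.2: B2/A3 m7 untreated
  R4 @ bar6.3: B2/F3 TT untreated
  R1 @ bar9.0: C3/G3 P5 -> D3/A3 P5 similar
  R2 @ bar11.0: B2/D3 m3 -> C3/C4 P8 similar
  R7 @ bar11.0: D3->C4 leap 10st

No (6 violations)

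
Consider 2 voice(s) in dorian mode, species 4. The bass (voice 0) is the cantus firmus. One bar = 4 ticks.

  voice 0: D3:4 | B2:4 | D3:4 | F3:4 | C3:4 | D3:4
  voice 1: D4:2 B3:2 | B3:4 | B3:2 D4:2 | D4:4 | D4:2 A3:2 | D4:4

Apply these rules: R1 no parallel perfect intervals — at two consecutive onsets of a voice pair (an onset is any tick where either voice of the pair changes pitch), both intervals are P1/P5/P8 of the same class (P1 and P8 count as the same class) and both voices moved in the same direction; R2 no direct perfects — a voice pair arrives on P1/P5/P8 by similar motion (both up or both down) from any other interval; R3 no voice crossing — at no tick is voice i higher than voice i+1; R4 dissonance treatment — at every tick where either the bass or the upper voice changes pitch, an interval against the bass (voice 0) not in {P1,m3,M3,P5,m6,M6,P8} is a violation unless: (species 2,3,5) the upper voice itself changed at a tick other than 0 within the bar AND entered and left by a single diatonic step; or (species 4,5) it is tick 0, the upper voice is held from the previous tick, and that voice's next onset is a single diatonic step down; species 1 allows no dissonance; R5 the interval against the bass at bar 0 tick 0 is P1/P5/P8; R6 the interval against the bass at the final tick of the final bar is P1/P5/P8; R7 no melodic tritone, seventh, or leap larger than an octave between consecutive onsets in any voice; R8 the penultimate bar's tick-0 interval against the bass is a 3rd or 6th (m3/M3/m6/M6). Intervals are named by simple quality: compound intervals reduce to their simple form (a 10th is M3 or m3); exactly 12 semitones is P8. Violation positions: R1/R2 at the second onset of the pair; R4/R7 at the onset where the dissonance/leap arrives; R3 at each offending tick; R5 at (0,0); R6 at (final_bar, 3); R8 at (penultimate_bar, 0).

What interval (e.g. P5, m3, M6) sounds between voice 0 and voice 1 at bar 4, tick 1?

M2

voice 0=C3 voice 1=D4 -> M2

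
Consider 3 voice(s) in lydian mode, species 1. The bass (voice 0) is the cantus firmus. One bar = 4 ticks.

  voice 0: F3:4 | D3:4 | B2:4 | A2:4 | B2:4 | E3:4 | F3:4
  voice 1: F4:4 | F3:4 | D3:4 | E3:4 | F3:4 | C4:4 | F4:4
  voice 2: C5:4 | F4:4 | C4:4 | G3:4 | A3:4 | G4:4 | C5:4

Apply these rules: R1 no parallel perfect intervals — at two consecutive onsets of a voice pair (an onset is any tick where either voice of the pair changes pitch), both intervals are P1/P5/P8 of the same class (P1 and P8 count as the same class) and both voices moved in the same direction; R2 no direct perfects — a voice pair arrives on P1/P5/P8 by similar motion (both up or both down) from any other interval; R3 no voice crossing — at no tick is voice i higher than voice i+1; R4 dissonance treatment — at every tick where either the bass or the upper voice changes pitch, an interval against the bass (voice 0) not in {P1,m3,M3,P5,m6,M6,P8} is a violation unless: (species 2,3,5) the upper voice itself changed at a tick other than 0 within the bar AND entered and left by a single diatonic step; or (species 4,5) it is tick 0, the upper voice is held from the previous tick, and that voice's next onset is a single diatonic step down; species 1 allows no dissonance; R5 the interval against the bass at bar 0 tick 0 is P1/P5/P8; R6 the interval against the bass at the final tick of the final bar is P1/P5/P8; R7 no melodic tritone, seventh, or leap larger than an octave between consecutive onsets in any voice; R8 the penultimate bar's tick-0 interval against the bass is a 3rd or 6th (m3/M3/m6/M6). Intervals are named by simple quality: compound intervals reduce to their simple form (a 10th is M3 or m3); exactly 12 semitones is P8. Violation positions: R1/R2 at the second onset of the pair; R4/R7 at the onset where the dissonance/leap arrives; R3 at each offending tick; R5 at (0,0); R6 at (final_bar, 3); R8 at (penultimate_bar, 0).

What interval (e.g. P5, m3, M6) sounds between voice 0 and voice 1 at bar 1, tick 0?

m3

voice 0=D3 voice 1=F3 -> m3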